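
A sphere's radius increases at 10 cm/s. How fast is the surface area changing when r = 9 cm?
720π cm²/s

S = 4πr²
dS/dt = dS/dr · dr/dt = 8πr · 10
At r = 9: dS/dt = 720π cm²/s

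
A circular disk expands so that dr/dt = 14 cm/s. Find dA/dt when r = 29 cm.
812π cm²/s

A = πr²
dA/dt = 2πr · dr/dt = 2π(29)(14) = 812π cm²/s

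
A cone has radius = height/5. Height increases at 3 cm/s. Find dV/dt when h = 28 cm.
2352π/25 cm³/s

V = (1/3)π(h/5)²h = πh³/75
dV/dt = πh²/25 · 3
At h = 28: dV/dt = 2352π/25 cm³/s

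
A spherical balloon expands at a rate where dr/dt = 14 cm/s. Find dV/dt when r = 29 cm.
47096π cm³/s

V = (4/3)πr³
dV/dt = dV/dr · dr/dt = 4πr² · 14
At r = 29: dV/dt = 47096π cm³/s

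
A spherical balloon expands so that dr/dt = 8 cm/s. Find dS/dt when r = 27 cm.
1728π cm²/s

S = 4πr²
dS/dt = dS/dr · dr/dt = 8πr · 8
At r = 27: dS/dt = 1728π cm²/s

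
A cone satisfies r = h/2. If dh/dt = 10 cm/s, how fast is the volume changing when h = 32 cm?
2560π cm³/s

V = (1/3)π(h/2)²h = πh³/12
dV/dt = πh²/4 · 10
At h = 32: dV/dt = 2560π cm³/s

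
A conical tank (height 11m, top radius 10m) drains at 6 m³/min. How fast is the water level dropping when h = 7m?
363/(2450π) ≈ 0.04716 m/min

r/h = 10/11, so r = (10/11)h
V = (1/3)πr²h = (1/3)π((10/11)h)²h = (100/363)πh³
dV/dh = (100/121)πh²
dh/dt = (dV/dt)/(dV/dh) = -6/((100/121)π·7²) = -363/(2450π) m/min
The level is dropping at 363/(2450π) ≈ 0.04716 m/min.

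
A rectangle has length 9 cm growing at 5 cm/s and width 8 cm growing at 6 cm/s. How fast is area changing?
94 cm²/s

A = lw
dA/dt = w·dl/dt + l·dw/dt = 8·5 + 9·6 = 94 cm²/s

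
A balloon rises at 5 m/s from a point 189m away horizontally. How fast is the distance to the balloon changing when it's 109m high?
545√47602/47602 ≈ 2.498 m/s

z² = 189² + y²
z = √(189² + 109²) = √47602
dz/dt = y/z · dy/dt = 109/√47602 · 5 = 545√47602/47602 ≈ 2.498 m/s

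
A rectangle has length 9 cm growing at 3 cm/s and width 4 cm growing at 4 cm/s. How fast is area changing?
48 cm²/s

A = lw
dA/dt = w·dl/dt + l·dw/dt = 4·3 + 9·4 = 48 cm²/s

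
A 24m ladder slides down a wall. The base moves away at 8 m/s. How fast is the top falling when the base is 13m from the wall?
104√407/407 ≈ 5.155 m/s

x² + y² = 24²
2x·dx/dt + 2y·dy/dt = 0
dy/dt = -x/y · dx/dt = -13/√407 · 8 = -104√407/407 m/s
The top is descending at 104√407/407 ≈ 5.155 m/s.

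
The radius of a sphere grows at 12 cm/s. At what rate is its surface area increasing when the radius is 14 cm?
1344π cm²/s

S = 4πr²
dS/dt = dS/dr · dr/dt = 8πr · 12
At r = 14: dS/dt = 1344π cm²/s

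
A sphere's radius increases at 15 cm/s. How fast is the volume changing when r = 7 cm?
2940π cm³/s

V = (4/3)πr³
dV/dt = dV/dr · dr/dt = 4πr² · 15
At r = 7: dV/dt = 2940π cm³/s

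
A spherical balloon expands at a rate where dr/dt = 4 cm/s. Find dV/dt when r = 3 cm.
144π cm³/s

V = (4/3)πr³
dV/dt = dV/dr · dr/dt = 4πr² · 4
At r = 3: dV/dt = 144π cm³/s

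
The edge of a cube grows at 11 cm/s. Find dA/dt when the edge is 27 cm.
3564 cm²/s

A = 6s²
dA/dt = 12s · ds/dt = 12·27·11 = 3564 cm²/s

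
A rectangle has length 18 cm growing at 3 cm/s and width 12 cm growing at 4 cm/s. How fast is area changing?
108 cm²/s

A = lw
dA/dt = w·dl/dt + l·dw/dt = 12·3 + 18·4 = 108 cm²/s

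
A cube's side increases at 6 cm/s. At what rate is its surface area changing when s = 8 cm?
576 cm²/s

A = 6s²
dA/dt = 12s · ds/dt = 12·8·6 = 576 cm²/s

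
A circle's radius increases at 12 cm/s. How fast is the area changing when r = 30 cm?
720π cm²/s

A = πr²
dA/dt = 2πr · dr/dt = 2π(30)(12) = 720π cm²/s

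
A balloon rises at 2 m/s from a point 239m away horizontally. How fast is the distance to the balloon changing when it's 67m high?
67√61610/30805 ≈ 0.5399 m/s

z² = 239² + y²
z = √(239² + 67²) = √61610
dz/dt = y/z · dy/dt = 67/√61610 · 2 = 67√61610/30805 ≈ 0.5399 m/s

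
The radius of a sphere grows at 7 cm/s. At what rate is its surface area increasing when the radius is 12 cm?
672π cm²/s

S = 4πr²
dS/dt = dS/dr · dr/dt = 8πr · 7
At r = 12: dS/dt = 672π cm²/s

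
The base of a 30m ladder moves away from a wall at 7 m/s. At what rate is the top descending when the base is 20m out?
14√5/5 ≈ 6.261 m/s

x² + y² = 30²
2x·dx/dt + 2y·dy/dt = 0
dy/dt = -x/y · dx/dt = -20/(10√5) · 7 = -14√5/5 m/s
The top is descending at 14√5/5 ≈ 6.261 m/s.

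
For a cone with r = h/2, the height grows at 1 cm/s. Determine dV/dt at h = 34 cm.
289π cm³/s

V = (1/3)π(h/2)²h = πh³/12
dV/dt = πh²/4 · 1
At h = 34: dV/dt = 289π cm³/s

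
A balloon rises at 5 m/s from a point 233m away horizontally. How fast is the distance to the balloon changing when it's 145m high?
725√75314/75314 ≈ 2.642 m/s

z² = 233² + y²
z = √(233² + 145²) = √75314
dz/dt = y/z · dy/dt = 145/√75314 · 5 = 725√75314/75314 ≈ 2.642 m/s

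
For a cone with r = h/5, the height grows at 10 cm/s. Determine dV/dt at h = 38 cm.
2888π/5 cm³/s

V = (1/3)π(h/5)²h = πh³/75
dV/dt = πh²/25 · 10
At h = 38: dV/dt = 2888π/5 cm³/s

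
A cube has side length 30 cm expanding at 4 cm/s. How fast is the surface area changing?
1440 cm²/s

A = 6s²
dA/dt = 12s · ds/dt = 12·30·4 = 1440 cm²/s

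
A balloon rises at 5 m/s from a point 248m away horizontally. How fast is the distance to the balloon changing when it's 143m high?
715√81953/81953 ≈ 2.498 m/s

z² = 248² + y²
z = √(248² + 143²) = √81953
dz/dt = y/z · dy/dt = 143/√81953 · 5 = 715√81953/81953 ≈ 2.498 m/s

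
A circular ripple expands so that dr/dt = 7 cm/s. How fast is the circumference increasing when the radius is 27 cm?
14π cm/s

C = 2πr
dC/dt = 2π · dr/dt = 2π · 7 = 14π cm/s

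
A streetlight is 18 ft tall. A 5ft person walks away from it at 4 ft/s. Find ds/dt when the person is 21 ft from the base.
20/13 ft/s

By similar triangles: 18/(x+s) = 5/s
Solving: s = 5x/13
ds/dt = 5/13 · dx/dt = 5/13 · 4 = 20/13 ft/s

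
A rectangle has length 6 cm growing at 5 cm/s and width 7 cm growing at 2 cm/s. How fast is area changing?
47 cm²/s

A = lw
dA/dt = w·dl/dt + l·dw/dt = 7·5 + 6·2 = 47 cm²/s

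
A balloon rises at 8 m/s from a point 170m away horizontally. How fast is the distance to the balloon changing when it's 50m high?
20√314/157 ≈ 2.257 m/s

z² = 170² + y²
z = √(170² + 50²) = 10√314
dz/dt = y/z · dy/dt = 50/(10√314) · 8 = 20√314/157 ≈ 2.257 m/s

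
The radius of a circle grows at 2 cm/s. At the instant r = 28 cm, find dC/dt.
4π cm/s

C = 2πr
dC/dt = 2π · dr/dt = 2π · 2 = 4π cm/s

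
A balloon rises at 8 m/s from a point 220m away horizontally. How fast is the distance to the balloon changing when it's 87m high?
696√55969/55969 ≈ 2.942 m/s

z² = 220² + y²
z = √(220² + 87²) = √55969
dz/dt = y/z · dy/dt = 87/√55969 · 8 = 696√55969/55969 ≈ 2.942 m/s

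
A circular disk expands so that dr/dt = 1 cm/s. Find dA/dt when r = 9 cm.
18π cm²/s

A = πr²
dA/dt = 2πr · dr/dt = 2π(9)(1) = 18π cm²/s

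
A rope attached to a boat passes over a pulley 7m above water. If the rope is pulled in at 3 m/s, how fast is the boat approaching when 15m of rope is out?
45√11/44 ≈ 3.392 m/s

rope² = x² + 7²
x = √(15² - 7²) = 4√11
dx/dt = (rope/x) · d(rope)/dt = (15/(4√11)) · (-3) = -45√11/44 m/s
The boat approaches at 45√11/44 ≈ 3.392 m/s.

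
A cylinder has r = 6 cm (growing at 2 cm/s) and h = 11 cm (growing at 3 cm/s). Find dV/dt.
372π cm³/s

V = πr²h
dV/dt = 2πrh·dr/dt + πr²·dh/dt
= 2π(6)(11)(2) + π(6)²(3)
= 372π cm³/s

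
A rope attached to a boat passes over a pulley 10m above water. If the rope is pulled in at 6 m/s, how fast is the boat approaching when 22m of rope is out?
11√6/4 ≈ 6.736 m/s

rope² = x² + 10²
x = √(22² - 10²) = 8√6
dx/dt = (rope/x) · d(rope)/dt = (22/(8√6)) · (-6) = -11√6/4 m/s
The boat approaches at 11√6/4 ≈ 6.736 m/s.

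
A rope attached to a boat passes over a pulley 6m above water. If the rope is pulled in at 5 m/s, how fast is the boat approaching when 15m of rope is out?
25√21/21 ≈ 5.455 m/s

rope² = x² + 6²
x = √(15² - 6²) = 3√21
dx/dt = (rope/x) · d(rope)/dt = (15/(3√21)) · (-5) = -25√21/21 m/s
The boat approaches at 25√21/21 ≈ 5.455 m/s.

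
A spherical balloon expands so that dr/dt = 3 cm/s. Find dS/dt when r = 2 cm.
48π cm²/s

S = 4πr²
dS/dt = dS/dr · dr/dt = 8πr · 3
At r = 2: dS/dt = 48π cm²/s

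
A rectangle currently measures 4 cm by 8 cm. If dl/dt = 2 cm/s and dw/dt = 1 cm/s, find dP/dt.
6 cm/s

P = 2(l + w)
dP/dt = 2(dl/dt + dw/dt) = 2(2 + 1) = 6 cm/s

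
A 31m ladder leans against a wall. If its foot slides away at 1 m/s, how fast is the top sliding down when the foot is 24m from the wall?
24√385/385 ≈ 1.223 m/s

x² + y² = 31²
2x·dx/dt + 2y·dy/dt = 0
dy/dt = -x/y · dx/dt = -24/√385 · 1 = -24√385/385 m/s
The top is descending at 24√385/385 ≈ 1.223 m/s.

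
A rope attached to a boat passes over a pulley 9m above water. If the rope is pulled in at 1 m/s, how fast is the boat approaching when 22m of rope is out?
22√403/403 ≈ 1.096 m/s

rope² = x² + 9²
x = √(22² - 9²) = √403
dx/dt = (rope/x) · d(rope)/dt = (22/√403) · (-1) = -22√403/403 m/s
The boat approaches at 22√403/403 ≈ 1.096 m/s.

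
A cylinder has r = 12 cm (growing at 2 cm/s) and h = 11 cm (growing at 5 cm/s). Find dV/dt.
1248π cm³/s

V = πr²h
dV/dt = 2πrh·dr/dt + πr²·dh/dt
= 2π(12)(11)(2) + π(12)²(5)
= 1248π cm³/s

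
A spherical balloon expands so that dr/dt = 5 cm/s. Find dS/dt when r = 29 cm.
1160π cm²/s

S = 4πr²
dS/dt = dS/dr · dr/dt = 8πr · 5
At r = 29: dS/dt = 1160π cm²/s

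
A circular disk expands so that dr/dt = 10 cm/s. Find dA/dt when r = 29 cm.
580π cm²/s

A = πr²
dA/dt = 2πr · dr/dt = 2π(29)(10) = 580π cm²/s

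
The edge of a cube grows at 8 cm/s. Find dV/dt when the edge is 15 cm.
5400 cm³/s

V = s³
dV/dt = 3s² · ds/dt = 3·15²·8 = 5400 cm³/s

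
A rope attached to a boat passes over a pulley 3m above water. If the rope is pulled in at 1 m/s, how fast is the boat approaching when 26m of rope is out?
26√667/667 ≈ 1.007 m/s

rope² = x² + 3²
x = √(26² - 3²) = √667
dx/dt = (rope/x) · d(rope)/dt = (26/√667) · (-1) = -26√667/667 m/s
The boat approaches at 26√667/667 ≈ 1.007 m/s.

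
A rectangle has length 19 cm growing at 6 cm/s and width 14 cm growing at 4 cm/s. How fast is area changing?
160 cm²/s

A = lw
dA/dt = w·dl/dt + l·dw/dt = 14·6 + 19·4 = 160 cm²/s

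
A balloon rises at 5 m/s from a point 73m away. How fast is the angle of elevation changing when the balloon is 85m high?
0.029074 rad/s

tan(θ) = y/73
sec²(θ) · dθ/dt = (1/73) · dy/dt
dθ/dt = cos²(θ)/73 · 5 = 73/(73² + 85²) · 5
dθ/dt = 0.029074 rad/s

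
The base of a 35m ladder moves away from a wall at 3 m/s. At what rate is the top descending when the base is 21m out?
9/4 = 2.25 m/s

x² + y² = 35²
2x·dx/dt + 2y·dy/dt = 0
dy/dt = -x/y · dx/dt = -21/28 · 3 = -9/4 m/s
The top is descending at 9/4 = 2.25 m/s.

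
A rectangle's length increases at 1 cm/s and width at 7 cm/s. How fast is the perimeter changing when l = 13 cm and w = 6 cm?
16 cm/s

P = 2(l + w)
dP/dt = 2(dl/dt + dw/dt) = 2(1 + 7) = 16 cm/s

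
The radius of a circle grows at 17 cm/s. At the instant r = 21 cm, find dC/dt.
34π cm/s

C = 2πr
dC/dt = 2π · dr/dt = 2π · 17 = 34π cm/s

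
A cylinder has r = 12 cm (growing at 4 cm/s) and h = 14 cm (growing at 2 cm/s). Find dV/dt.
1632π cm³/s

V = πr²h
dV/dt = 2πrh·dr/dt + πr²·dh/dt
= 2π(12)(14)(4) + π(12)²(2)
= 1632π cm³/s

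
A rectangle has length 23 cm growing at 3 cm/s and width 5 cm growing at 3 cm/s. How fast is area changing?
84 cm²/s

A = lw
dA/dt = w·dl/dt + l·dw/dt = 5·3 + 23·3 = 84 cm²/s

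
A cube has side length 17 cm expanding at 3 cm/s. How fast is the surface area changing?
612 cm²/s

A = 6s²
dA/dt = 12s · ds/dt = 12·17·3 = 612 cm²/s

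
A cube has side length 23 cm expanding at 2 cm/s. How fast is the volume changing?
3174 cm³/s

V = s³
dV/dt = 3s² · ds/dt = 3·23²·2 = 3174 cm³/s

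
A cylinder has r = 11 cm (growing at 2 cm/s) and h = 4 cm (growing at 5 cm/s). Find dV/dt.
781π cm³/s

V = πr²h
dV/dt = 2πrh·dr/dt + πr²·dh/dt
= 2π(11)(4)(2) + π(11)²(5)
= 781π cm³/s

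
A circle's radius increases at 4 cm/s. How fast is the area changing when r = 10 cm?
80π cm²/s

A = πr²
dA/dt = 2πr · dr/dt = 2π(10)(4) = 80π cm²/s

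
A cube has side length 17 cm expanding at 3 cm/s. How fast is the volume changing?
2601 cm³/s

V = s³
dV/dt = 3s² · ds/dt = 3·17²·3 = 2601 cm³/s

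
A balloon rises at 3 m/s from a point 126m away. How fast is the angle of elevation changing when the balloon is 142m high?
0.010488 rad/s

tan(θ) = y/126
sec²(θ) · dθ/dt = (1/126) · dy/dt
dθ/dt = cos²(θ)/126 · 3 = 126/(126² + 142²) · 3
dθ/dt = 0.010488 rad/s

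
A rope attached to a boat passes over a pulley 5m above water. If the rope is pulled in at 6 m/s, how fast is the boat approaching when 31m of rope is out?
31√26/26 ≈ 6.08 m/s

rope² = x² + 5²
x = √(31² - 5²) = 6√26
dx/dt = (rope/x) · d(rope)/dt = (31/(6√26)) · (-6) = -31√26/26 m/s
The boat approaches at 31√26/26 ≈ 6.08 m/s.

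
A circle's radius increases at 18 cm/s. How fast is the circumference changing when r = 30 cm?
36π cm/s

C = 2πr
dC/dt = 2π · dr/dt = 2π · 18 = 36π cm/s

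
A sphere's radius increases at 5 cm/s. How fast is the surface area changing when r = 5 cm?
200π cm²/s

S = 4πr²
dS/dt = dS/dr · dr/dt = 8πr · 5
At r = 5: dS/dt = 200π cm²/s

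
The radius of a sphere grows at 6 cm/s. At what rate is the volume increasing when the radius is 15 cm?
5400π cm³/s

V = (4/3)πr³
dV/dt = dV/dr · dr/dt = 4πr² · 6
At r = 15: dV/dt = 5400π cm³/s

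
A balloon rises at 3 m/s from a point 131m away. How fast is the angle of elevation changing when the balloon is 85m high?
0.016116 rad/s

tan(θ) = y/131
sec²(θ) · dθ/dt = (1/131) · dy/dt
dθ/dt = cos²(θ)/131 · 3 = 131/(131² + 85²) · 3
dθ/dt = 0.016116 rad/s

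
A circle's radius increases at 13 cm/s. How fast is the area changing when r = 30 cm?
780π cm²/s

A = πr²
dA/dt = 2πr · dr/dt = 2π(30)(13) = 780π cm²/s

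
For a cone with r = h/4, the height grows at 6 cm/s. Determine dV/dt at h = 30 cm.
675π/2 cm³/s

V = (1/3)π(h/4)²h = πh³/48
dV/dt = πh²/16 · 6
At h = 30: dV/dt = 675π/2 cm³/s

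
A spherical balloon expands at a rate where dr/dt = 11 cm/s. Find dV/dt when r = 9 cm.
3564π cm³/s

V = (4/3)πr³
dV/dt = dV/dr · dr/dt = 4πr² · 11
At r = 9: dV/dt = 3564π cm³/s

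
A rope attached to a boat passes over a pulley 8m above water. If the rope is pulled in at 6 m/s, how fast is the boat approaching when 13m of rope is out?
26√105/35 ≈ 7.612 m/s

rope² = x² + 8²
x = √(13² - 8²) = √105
dx/dt = (rope/x) · d(rope)/dt = (13/√105) · (-6) = -26√105/35 m/s
The boat approaches at 26√105/35 ≈ 7.612 m/s.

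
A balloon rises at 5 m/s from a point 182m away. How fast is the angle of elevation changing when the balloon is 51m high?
0.025472 rad/s

tan(θ) = y/182
sec²(θ) · dθ/dt = (1/182) · dy/dt
dθ/dt = cos²(θ)/182 · 5 = 182/(182² + 51²) · 5
dθ/dt = 0.025472 rad/s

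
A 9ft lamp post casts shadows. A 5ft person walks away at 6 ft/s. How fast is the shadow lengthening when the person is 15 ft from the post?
15/2 ft/s

By similar triangles: 9/(x+s) = 5/s
Solving: s = 5x/4
ds/dt = 5/4 · dx/dt = 5/4 · 6 = 15/2 ft/s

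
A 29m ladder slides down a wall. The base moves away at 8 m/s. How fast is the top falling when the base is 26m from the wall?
208√165/165 ≈ 16.19 m/s

x² + y² = 29²
2x·dx/dt + 2y·dy/dt = 0
dy/dt = -x/y · dx/dt = -26/√165 · 8 = -208√165/165 m/s
The top is descending at 208√165/165 ≈ 16.19 m/s.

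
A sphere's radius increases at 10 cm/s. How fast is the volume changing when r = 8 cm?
2560π cm³/s

V = (4/3)πr³
dV/dt = dV/dr · dr/dt = 4πr² · 10
At r = 8: dV/dt = 2560π cm³/s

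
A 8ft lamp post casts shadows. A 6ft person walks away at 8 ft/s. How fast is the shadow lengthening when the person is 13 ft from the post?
24 ft/s

By similar triangles: 8/(x+s) = 6/s
Solving: s = 6x/2
ds/dt = 6/2 · dx/dt = 3 · 8 = 24 ft/s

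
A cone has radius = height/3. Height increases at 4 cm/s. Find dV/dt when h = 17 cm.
1156π/9 cm³/s

V = (1/3)π(h/3)²h = πh³/27
dV/dt = πh²/9 · 4
At h = 17: dV/dt = 1156π/9 cm³/s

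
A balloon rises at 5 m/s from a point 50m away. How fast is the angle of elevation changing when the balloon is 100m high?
0.02 rad/s

tan(θ) = y/50
sec²(θ) · dθ/dt = (1/50) · dy/dt
dθ/dt = cos²(θ)/50 · 5 = 50/(50² + 100²) · 5
dθ/dt = 0.02 rad/s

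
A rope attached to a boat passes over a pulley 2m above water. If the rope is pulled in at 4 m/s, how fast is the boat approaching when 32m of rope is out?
64√255/255 ≈ 4.008 m/s

rope² = x² + 2²
x = √(32² - 2²) = 2√255
dx/dt = (rope/x) · d(rope)/dt = (32/(2√255)) · (-4) = -64√255/255 m/s
The boat approaches at 64√255/255 ≈ 4.008 m/s.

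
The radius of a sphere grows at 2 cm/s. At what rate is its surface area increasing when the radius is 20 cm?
320π cm²/s

S = 4πr²
dS/dt = dS/dr · dr/dt = 8πr · 2
At r = 20: dS/dt = 320π cm²/s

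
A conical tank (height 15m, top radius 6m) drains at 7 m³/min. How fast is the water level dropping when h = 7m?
25/(28π) ≈ 0.2842 m/min

r/h = 6/15, so r = (2/5)h
V = (1/3)πr²h = (1/3)π((2/5)h)²h = (4/75)πh³
dV/dh = (4/25)πh²
dh/dt = (dV/dt)/(dV/dh) = -7/((4/25)π·7²) = -25/(28π) m/min
The level is dropping at 25/(28π) ≈ 0.2842 m/min.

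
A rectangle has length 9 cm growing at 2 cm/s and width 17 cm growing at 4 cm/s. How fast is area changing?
70 cm²/s

A = lw
dA/dt = w·dl/dt + l·dw/dt = 17·2 + 9·4 = 70 cm²/s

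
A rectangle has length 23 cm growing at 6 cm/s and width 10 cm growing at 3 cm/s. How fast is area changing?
129 cm²/s

A = lw
dA/dt = w·dl/dt + l·dw/dt = 10·6 + 23·3 = 129 cm²/s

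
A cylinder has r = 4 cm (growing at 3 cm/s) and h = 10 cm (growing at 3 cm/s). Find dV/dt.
288π cm³/s

V = πr²h
dV/dt = 2πrh·dr/dt + πr²·dh/dt
= 2π(4)(10)(3) + π(4)²(3)
= 288π cm³/s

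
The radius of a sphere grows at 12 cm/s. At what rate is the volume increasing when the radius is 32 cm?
49152π cm³/s

V = (4/3)πr³
dV/dt = dV/dr · dr/dt = 4πr² · 12
At r = 32: dV/dt = 49152π cm³/s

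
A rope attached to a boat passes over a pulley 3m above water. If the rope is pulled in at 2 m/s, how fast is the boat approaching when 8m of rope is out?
16√55/55 ≈ 2.157 m/s

rope² = x² + 3²
x = √(8² - 3²) = √55
dx/dt = (rope/x) · d(rope)/dt = (8/√55) · (-2) = -16√55/55 m/s
The boat approaches at 16√55/55 ≈ 2.157 m/s.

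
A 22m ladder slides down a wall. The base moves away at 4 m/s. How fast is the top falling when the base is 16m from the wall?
32√57/57 ≈ 4.239 m/s

x² + y² = 22²
2x·dx/dt + 2y·dy/dt = 0
dy/dt = -x/y · dx/dt = -16/(2√57) · 4 = -32√57/57 m/s
The top is descending at 32√57/57 ≈ 4.239 m/s.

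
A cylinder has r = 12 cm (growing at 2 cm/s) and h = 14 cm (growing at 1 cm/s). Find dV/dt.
816π cm³/s

V = πr²h
dV/dt = 2πrh·dr/dt + πr²·dh/dt
= 2π(12)(14)(2) + π(12)²(1)
= 816π cm³/s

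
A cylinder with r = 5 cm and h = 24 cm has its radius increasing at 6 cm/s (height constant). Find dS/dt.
408π cm²/s

S = 2πrh + 2πr² (lateral + bases)
dS/dt = (2πh + 4πr)·dr/dt = (2π·24 + 4π·5)·6
= 408π cm²/s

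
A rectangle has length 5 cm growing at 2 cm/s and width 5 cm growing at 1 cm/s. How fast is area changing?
15 cm²/s

A = lw
dA/dt = w·dl/dt + l·dw/dt = 5·2 + 5·1 = 15 cm²/s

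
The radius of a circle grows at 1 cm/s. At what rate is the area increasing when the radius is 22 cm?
44π cm²/s

A = πr²
dA/dt = 2πr · dr/dt = 2π(22)(1) = 44π cm²/s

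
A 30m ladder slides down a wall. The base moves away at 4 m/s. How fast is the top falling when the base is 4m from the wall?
8√221/221 ≈ 0.5381 m/s

x² + y² = 30²
2x·dx/dt + 2y·dy/dt = 0
dy/dt = -x/y · dx/dt = -4/(2√221) · 4 = -8√221/221 m/s
The top is descending at 8√221/221 ≈ 0.5381 m/s.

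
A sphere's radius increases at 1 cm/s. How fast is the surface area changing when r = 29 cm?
232π cm²/s

S = 4πr²
dS/dt = dS/dr · dr/dt = 8πr · 1
At r = 29: dS/dt = 232π cm²/s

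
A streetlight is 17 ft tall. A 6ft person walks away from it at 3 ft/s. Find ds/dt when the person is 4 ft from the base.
18/11 ft/s

By similar triangles: 17/(x+s) = 6/s
Solving: s = 6x/11
ds/dt = 6/11 · dx/dt = 6/11 · 3 = 18/11 ft/s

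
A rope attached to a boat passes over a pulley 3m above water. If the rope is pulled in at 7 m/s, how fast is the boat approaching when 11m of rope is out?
11√7/4 ≈ 7.276 m/s

rope² = x² + 3²
x = √(11² - 3²) = 4√7
dx/dt = (rope/x) · d(rope)/dt = (11/(4√7)) · (-7) = -11√7/4 m/s
The boat approaches at 11√7/4 ≈ 7.276 m/s.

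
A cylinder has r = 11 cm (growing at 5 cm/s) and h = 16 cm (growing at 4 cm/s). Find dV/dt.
2244π cm³/s

V = πr²h
dV/dt = 2πrh·dr/dt + πr²·dh/dt
= 2π(11)(16)(5) + π(11)²(4)
= 2244π cm³/s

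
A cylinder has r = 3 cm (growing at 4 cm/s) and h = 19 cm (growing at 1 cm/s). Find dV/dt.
465π cm³/s

V = πr²h
dV/dt = 2πrh·dr/dt + πr²·dh/dt
= 2π(3)(19)(4) + π(3)²(1)
= 465π cm³/s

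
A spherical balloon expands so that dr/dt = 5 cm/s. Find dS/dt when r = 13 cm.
520π cm²/s

S = 4πr²
dS/dt = dS/dr · dr/dt = 8πr · 5
At r = 13: dS/dt = 520π cm²/s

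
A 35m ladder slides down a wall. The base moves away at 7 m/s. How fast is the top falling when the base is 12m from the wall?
84√1081/1081 ≈ 2.555 m/s

x² + y² = 35²
2x·dx/dt + 2y·dy/dt = 0
dy/dt = -x/y · dx/dt = -12/√1081 · 7 = -84√1081/1081 m/s
The top is descending at 84√1081/1081 ≈ 2.555 m/s.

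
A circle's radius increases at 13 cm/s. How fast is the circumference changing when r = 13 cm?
26π cm/s

C = 2πr
dC/dt = 2π · dr/dt = 2π · 13 = 26π cm/s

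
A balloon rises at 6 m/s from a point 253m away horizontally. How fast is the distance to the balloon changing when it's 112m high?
672√76553/76553 ≈ 2.429 m/s

z² = 253² + y²
z = √(253² + 112²) = √76553
dz/dt = y/z · dy/dt = 112/√76553 · 6 = 672√76553/76553 ≈ 2.429 m/s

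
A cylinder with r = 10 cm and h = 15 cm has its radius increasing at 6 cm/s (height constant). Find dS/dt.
420π cm²/s

S = 2πrh + 2πr² (lateral + bases)
dS/dt = (2πh + 4πr)·dr/dt = (2π·15 + 4π·10)·6
= 420π cm²/s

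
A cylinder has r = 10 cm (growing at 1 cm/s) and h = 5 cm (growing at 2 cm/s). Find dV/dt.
300π cm³/s

V = πr²h
dV/dt = 2πrh·dr/dt + πr²·dh/dt
= 2π(10)(5)(1) + π(10)²(2)
= 300π cm³/s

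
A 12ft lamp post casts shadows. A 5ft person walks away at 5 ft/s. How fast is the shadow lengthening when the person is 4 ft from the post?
25/7 ft/s

By similar triangles: 12/(x+s) = 5/s
Solving: s = 5x/7
ds/dt = 5/7 · dx/dt = 5/7 · 5 = 25/7 ft/s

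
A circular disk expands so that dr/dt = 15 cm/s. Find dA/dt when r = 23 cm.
690π cm²/s

A = πr²
dA/dt = 2πr · dr/dt = 2π(23)(15) = 690π cm²/s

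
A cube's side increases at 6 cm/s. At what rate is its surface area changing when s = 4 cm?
288 cm²/s

A = 6s²
dA/dt = 12s · ds/dt = 12·4·6 = 288 cm²/s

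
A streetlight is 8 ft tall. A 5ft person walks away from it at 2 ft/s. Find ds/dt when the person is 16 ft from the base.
10/3 ft/s

By similar triangles: 8/(x+s) = 5/s
Solving: s = 5x/3
ds/dt = 5/3 · dx/dt = 5/3 · 2 = 10/3 ft/s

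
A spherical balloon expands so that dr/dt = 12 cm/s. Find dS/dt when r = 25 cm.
2400π cm²/s

S = 4πr²
dS/dt = dS/dr · dr/dt = 8πr · 12
At r = 25: dS/dt = 2400π cm²/s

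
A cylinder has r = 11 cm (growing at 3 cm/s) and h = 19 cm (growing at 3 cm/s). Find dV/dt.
1617π cm³/s

V = πr²h
dV/dt = 2πrh·dr/dt + πr²·dh/dt
= 2π(11)(19)(3) + π(11)²(3)
= 1617π cm³/s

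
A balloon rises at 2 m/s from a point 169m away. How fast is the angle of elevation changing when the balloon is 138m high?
0.0071 rad/s

tan(θ) = y/169
sec²(θ) · dθ/dt = (1/169) · dy/dt
dθ/dt = cos²(θ)/169 · 2 = 169/(169² + 138²) · 2
dθ/dt = 0.0071 rad/s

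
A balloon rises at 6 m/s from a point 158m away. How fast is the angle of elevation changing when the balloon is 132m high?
0.022365 rad/s

tan(θ) = y/158
sec²(θ) · dθ/dt = (1/158) · dy/dt
dθ/dt = cos²(θ)/158 · 6 = 158/(158² + 132²) · 6
dθ/dt = 0.022365 rad/s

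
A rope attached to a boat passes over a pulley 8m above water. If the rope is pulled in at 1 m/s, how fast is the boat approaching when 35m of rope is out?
35√129/387 ≈ 1.027 m/s

rope² = x² + 8²
x = √(35² - 8²) = 3√129
dx/dt = (rope/x) · d(rope)/dt = (35/(3√129)) · (-1) = -35√129/387 m/s
The boat approaches at 35√129/387 ≈ 1.027 m/s.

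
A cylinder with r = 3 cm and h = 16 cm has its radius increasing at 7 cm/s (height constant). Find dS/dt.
308π cm²/s

S = 2πrh + 2πr² (lateral + bases)
dS/dt = (2πh + 4πr)·dr/dt = (2π·16 + 4π·3)·7
= 308π cm²/s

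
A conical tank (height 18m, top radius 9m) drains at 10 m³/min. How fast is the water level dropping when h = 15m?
8/(45π) ≈ 0.05659 m/min

r/h = 9/18, so r = (1/2)h
V = (1/3)πr²h = (1/3)π((1/2)h)²h = (1/12)πh³
dV/dh = (1/4)πh²
dh/dt = (dV/dt)/(dV/dh) = -10/((1/4)π·15²) = -8/(45π) m/min
The level is dropping at 8/(45π) ≈ 0.05659 m/min.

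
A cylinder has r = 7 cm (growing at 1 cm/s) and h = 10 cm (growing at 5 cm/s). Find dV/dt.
385π cm³/s

V = πr²h
dV/dt = 2πrh·dr/dt + πr²·dh/dt
= 2π(7)(10)(1) + π(7)²(5)
= 385π cm³/s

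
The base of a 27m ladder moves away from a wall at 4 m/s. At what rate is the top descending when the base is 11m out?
11√38/38 ≈ 1.784 m/s

x² + y² = 27²
2x·dx/dt + 2y·dy/dt = 0
dy/dt = -x/y · dx/dt = -11/(4√38) · 4 = -11√38/38 m/s
The top is descending at 11√38/38 ≈ 1.784 m/s.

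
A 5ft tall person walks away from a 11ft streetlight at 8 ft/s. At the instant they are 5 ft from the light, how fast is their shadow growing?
20/3 ft/s

By similar triangles: 11/(x+s) = 5/s
Solving: s = 5x/6
ds/dt = 5/6 · dx/dt = 5/6 · 8 = 20/3 ft/s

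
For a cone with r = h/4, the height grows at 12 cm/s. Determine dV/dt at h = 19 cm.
1083π/4 cm³/s

V = (1/3)π(h/4)²h = πh³/48
dV/dt = πh²/16 · 12
At h = 19: dV/dt = 1083π/4 cm³/s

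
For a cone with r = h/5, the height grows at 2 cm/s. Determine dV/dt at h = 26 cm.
1352π/25 cm³/s

V = (1/3)π(h/5)²h = πh³/75
dV/dt = πh²/25 · 2
At h = 26: dV/dt = 1352π/25 cm³/s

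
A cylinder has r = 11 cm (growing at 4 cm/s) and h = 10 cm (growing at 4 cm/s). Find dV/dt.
1364π cm³/s

V = πr²h
dV/dt = 2πrh·dr/dt + πr²·dh/dt
= 2π(11)(10)(4) + π(11)²(4)
= 1364π cm³/s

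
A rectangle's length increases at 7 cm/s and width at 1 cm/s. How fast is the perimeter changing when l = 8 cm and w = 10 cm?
16 cm/s

P = 2(l + w)
dP/dt = 2(dl/dt + dw/dt) = 2(7 + 1) = 16 cm/s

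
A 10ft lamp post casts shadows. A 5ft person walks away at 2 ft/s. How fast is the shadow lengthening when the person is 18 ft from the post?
2 ft/s

By similar triangles: 10/(x+s) = 5/s
Solving: s = 5x/5
ds/dt = 5/5 · dx/dt = 1 · 2 = 2 ft/s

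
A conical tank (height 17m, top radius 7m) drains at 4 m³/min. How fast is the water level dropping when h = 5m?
1156/(1225π) ≈ 0.3004 m/min

r/h = 7/17, so r = (7/17)h
V = (1/3)πr²h = (1/3)π((7/17)h)²h = (49/867)πh³
dV/dh = (49/289)πh²
dh/dt = (dV/dt)/(dV/dh) = -4/((49/289)π·5²) = -1156/(1225π) m/min
The level is dropping at 1156/(1225π) ≈ 0.3004 m/min.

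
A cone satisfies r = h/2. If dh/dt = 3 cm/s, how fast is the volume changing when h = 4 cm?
12π cm³/s

V = (1/3)π(h/2)²h = πh³/12
dV/dt = πh²/4 · 3
At h = 4: dV/dt = 12π cm³/s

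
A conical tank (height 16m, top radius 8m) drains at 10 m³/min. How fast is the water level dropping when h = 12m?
5/(18π) ≈ 0.08842 m/min

r/h = 8/16, so r = (1/2)h
V = (1/3)πr²h = (1/3)π((1/2)h)²h = (1/12)πh³
dV/dh = (1/4)πh²
dh/dt = (dV/dt)/(dV/dh) = -10/((1/4)π·12²) = -5/(18π) m/min
The level is dropping at 5/(18π) ≈ 0.08842 m/min.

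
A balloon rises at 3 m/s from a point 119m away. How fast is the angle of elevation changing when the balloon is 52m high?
0.021168 rad/s

tan(θ) = y/119
sec²(θ) · dθ/dt = (1/119) · dy/dt
dθ/dt = cos²(θ)/119 · 3 = 119/(119² + 52²) · 3
dθ/dt = 0.021168 rad/s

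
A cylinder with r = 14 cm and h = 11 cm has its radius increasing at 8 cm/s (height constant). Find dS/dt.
624π cm²/s

S = 2πrh + 2πr² (lateral + bases)
dS/dt = (2πh + 4πr)·dr/dt = (2π·11 + 4π·14)·8
= 624π cm²/s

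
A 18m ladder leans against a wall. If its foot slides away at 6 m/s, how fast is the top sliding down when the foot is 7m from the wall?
42√11/55 ≈ 2.533 m/s

x² + y² = 18²
2x·dx/dt + 2y·dy/dt = 0
dy/dt = -x/y · dx/dt = -7/(5√11) · 6 = -42√11/55 m/s
The top is descending at 42√11/55 ≈ 2.533 m/s.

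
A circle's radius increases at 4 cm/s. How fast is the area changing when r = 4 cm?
32π cm²/s

A = πr²
dA/dt = 2πr · dr/dt = 2π(4)(4) = 32π cm²/s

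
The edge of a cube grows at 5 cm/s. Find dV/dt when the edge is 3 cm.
135 cm³/s

V = s³
dV/dt = 3s² · ds/dt = 3·3²·5 = 135 cm³/s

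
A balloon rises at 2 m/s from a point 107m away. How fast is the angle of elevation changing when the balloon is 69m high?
0.013202 rad/s

tan(θ) = y/107
sec²(θ) · dθ/dt = (1/107) · dy/dt
dθ/dt = cos²(θ)/107 · 2 = 107/(107² + 69²) · 2
dθ/dt = 0.013202 rad/s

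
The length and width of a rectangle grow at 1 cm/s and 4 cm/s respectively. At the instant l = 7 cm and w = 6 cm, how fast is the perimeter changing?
10 cm/s

P = 2(l + w)
dP/dt = 2(dl/dt + dw/dt) = 2(1 + 4) = 10 cm/s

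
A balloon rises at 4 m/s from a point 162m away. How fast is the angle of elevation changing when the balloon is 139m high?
0.014221 rad/s

tan(θ) = y/162
sec²(θ) · dθ/dt = (1/162) · dy/dt
dθ/dt = cos²(θ)/162 · 4 = 162/(162² + 139²) · 4
dθ/dt = 0.014221 rad/s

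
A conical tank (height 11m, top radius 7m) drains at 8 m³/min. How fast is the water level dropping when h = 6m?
242/(441π) ≈ 0.1747 m/min

r/h = 7/11, so r = (7/11)h
V = (1/3)πr²h = (1/3)π((7/11)h)²h = (49/363)πh³
dV/dh = (49/121)πh²
dh/dt = (dV/dt)/(dV/dh) = -8/((49/121)π·6²) = -242/(441π) m/min
The level is dropping at 242/(441π) ≈ 0.1747 m/min.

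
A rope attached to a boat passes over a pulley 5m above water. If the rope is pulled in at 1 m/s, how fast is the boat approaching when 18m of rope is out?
18√299/299 ≈ 1.041 m/s

rope² = x² + 5²
x = √(18² - 5²) = √299
dx/dt = (rope/x) · d(rope)/dt = (18/√299) · (-1) = -18√299/299 m/s
The boat approaches at 18√299/299 ≈ 1.041 m/s.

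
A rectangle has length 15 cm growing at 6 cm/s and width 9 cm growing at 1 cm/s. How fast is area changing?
69 cm²/s

A = lw
dA/dt = w·dl/dt + l·dw/dt = 9·6 + 15·1 = 69 cm²/s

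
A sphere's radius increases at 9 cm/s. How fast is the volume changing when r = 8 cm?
2304π cm³/s

V = (4/3)πr³
dV/dt = dV/dr · dr/dt = 4πr² · 9
At r = 8: dV/dt = 2304π cm³/s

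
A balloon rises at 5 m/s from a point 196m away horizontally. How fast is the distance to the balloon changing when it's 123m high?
123√53545/10709 ≈ 2.658 m/s

z² = 196² + y²
z = √(196² + 123²) = √53545
dz/dt = y/z · dy/dt = 123/√53545 · 5 = 123√53545/10709 ≈ 2.658 m/s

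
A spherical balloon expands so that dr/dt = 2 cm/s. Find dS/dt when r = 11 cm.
176π cm²/s

S = 4πr²
dS/dt = dS/dr · dr/dt = 8πr · 2
At r = 11: dS/dt = 176π cm²/s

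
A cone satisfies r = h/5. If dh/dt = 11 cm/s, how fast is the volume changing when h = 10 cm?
44π cm³/s

V = (1/3)π(h/5)²h = πh³/75
dV/dt = πh²/25 · 11
At h = 10: dV/dt = 44π cm³/s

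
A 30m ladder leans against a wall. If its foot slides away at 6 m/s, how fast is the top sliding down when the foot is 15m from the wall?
2√3 ≈ 3.464 m/s

x² + y² = 30²
2x·dx/dt + 2y·dy/dt = 0
dy/dt = -x/y · dx/dt = -15/(15√3) · 6 = -2√3 m/s
The top is descending at 2√3 ≈ 3.464 m/s.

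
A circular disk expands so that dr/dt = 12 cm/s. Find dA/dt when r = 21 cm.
504π cm²/s

A = πr²
dA/dt = 2πr · dr/dt = 2π(21)(12) = 504π cm²/s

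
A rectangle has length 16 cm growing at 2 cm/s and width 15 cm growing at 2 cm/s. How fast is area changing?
62 cm²/s

A = lw
dA/dt = w·dl/dt + l·dw/dt = 15·2 + 16·2 = 62 cm²/s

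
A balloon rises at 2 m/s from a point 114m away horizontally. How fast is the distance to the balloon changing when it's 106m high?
53√6058/3029 ≈ 1.362 m/s

z² = 114² + y²
z = √(114² + 106²) = 2√6058
dz/dt = y/z · dy/dt = 106/(2√6058) · 2 = 53√6058/3029 ≈ 1.362 m/s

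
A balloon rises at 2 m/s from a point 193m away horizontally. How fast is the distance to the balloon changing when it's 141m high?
141√57130/28565 ≈ 1.18 m/s

z² = 193² + y²
z = √(193² + 141²) = √57130
dz/dt = y/z · dy/dt = 141/√57130 · 2 = 141√57130/28565 ≈ 1.18 m/s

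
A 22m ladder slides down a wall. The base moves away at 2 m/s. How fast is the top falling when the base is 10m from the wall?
5√6/12 ≈ 1.021 m/s

x² + y² = 22²
2x·dx/dt + 2y·dy/dt = 0
dy/dt = -x/y · dx/dt = -10/(8√6) · 2 = -5√6/12 m/s
The top is descending at 5√6/12 ≈ 1.021 m/s.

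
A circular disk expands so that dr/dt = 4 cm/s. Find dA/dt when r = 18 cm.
144π cm²/s

A = πr²
dA/dt = 2πr · dr/dt = 2π(18)(4) = 144π cm²/s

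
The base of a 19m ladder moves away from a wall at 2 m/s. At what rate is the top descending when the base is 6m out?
12√13/65 ≈ 0.6656 m/s

x² + y² = 19²
2x·dx/dt + 2y·dy/dt = 0
dy/dt = -x/y · dx/dt = -6/(5√13) · 2 = -12√13/65 m/s
The top is descending at 12√13/65 ≈ 0.6656 m/s.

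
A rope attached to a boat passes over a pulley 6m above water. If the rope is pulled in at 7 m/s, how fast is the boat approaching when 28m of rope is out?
98√187/187 ≈ 7.166 m/s

rope² = x² + 6²
x = √(28² - 6²) = 2√187
dx/dt = (rope/x) · d(rope)/dt = (28/(2√187)) · (-7) = -98√187/187 m/s
The boat approaches at 98√187/187 ≈ 7.166 m/s.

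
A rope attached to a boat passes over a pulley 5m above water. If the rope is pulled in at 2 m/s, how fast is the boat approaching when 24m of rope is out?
48√551/551 ≈ 2.045 m/s

rope² = x² + 5²
x = √(24² - 5²) = √551
dx/dt = (rope/x) · d(rope)/dt = (24/√551) · (-2) = -48√551/551 m/s
The boat approaches at 48√551/551 ≈ 2.045 m/s.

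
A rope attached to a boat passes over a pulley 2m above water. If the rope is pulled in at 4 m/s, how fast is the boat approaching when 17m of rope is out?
68√285/285 ≈ 4.028 m/s

rope² = x² + 2²
x = √(17² - 2²) = √285
dx/dt = (rope/x) · d(rope)/dt = (17/√285) · (-4) = -68√285/285 m/s
The boat approaches at 68√285/285 ≈ 4.028 m/s.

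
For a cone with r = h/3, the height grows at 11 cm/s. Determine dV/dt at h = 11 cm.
1331π/9 cm³/s

V = (1/3)π(h/3)²h = πh³/27
dV/dt = πh²/9 · 11
At h = 11: dV/dt = 1331π/9 cm³/s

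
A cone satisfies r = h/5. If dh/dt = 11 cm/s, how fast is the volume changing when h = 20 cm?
176π cm³/s

V = (1/3)π(h/5)²h = πh³/75
dV/dt = πh²/25 · 11
At h = 20: dV/dt = 176π cm³/s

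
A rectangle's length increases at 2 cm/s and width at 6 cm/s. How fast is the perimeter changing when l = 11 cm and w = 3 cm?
16 cm/s

P = 2(l + w)
dP/dt = 2(dl/dt + dw/dt) = 2(2 + 6) = 16 cm/s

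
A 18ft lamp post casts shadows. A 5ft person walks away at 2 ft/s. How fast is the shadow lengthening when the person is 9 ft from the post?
10/13 ft/s

By similar triangles: 18/(x+s) = 5/s
Solving: s = 5x/13
ds/dt = 5/13 · dx/dt = 5/13 · 2 = 10/13 ft/s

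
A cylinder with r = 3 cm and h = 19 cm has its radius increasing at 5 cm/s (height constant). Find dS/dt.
250π cm²/s

S = 2πrh + 2πr² (lateral + bases)
dS/dt = (2πh + 4πr)·dr/dt = (2π·19 + 4π·3)·5
= 250π cm²/s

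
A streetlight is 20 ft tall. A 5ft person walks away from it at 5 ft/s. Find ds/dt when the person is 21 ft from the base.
5/3 ft/s

By similar triangles: 20/(x+s) = 5/s
Solving: s = 5x/15
ds/dt = 5/15 · dx/dt = 1/3 · 5 = 5/3 ft/s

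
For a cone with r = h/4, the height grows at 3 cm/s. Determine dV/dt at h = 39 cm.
4563π/16 cm³/s

V = (1/3)π(h/4)²h = πh³/48
dV/dt = πh²/16 · 3
At h = 39: dV/dt = 4563π/16 cm³/s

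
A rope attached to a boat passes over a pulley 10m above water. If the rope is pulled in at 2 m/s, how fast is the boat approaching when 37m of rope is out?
74√141/423 ≈ 2.077 m/s

rope² = x² + 10²
x = √(37² - 10²) = 3√141
dx/dt = (rope/x) · d(rope)/dt = (37/(3√141)) · (-2) = -74√141/423 m/s
The boat approaches at 74√141/423 ≈ 2.077 m/s.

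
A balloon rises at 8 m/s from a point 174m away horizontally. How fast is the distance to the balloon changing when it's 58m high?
4√10/5 ≈ 2.53 m/s

z² = 174² + y²
z = √(174² + 58²) = 58√10
dz/dt = y/z · dy/dt = 58/(58√10) · 8 = 4√10/5 ≈ 2.53 m/s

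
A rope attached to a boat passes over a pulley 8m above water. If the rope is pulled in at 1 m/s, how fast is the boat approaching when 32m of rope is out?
4√15/15 ≈ 1.033 m/s

rope² = x² + 8²
x = √(32² - 8²) = 8√15
dx/dt = (rope/x) · d(rope)/dt = (32/(8√15)) · (-1) = -4√15/15 m/s
The boat approaches at 4√15/15 ≈ 1.033 m/s.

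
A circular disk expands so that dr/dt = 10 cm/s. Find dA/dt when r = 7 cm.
140π cm²/s

A = πr²
dA/dt = 2πr · dr/dt = 2π(7)(10) = 140π cm²/s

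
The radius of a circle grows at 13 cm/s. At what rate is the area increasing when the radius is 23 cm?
598π cm²/s

A = πr²
dA/dt = 2πr · dr/dt = 2π(23)(13) = 598π cm²/s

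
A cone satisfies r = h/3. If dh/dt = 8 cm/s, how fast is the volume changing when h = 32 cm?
8192π/9 cm³/s

V = (1/3)π(h/3)²h = πh³/27
dV/dt = πh²/9 · 8
At h = 32: dV/dt = 8192π/9 cm³/s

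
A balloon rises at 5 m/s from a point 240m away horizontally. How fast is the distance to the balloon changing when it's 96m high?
10√29/29 ≈ 1.857 m/s

z² = 240² + y²
z = √(240² + 96²) = 48√29
dz/dt = y/z · dy/dt = 96/(48√29) · 5 = 10√29/29 ≈ 1.857 m/s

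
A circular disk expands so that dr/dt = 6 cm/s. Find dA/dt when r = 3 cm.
36π cm²/s

A = πr²
dA/dt = 2πr · dr/dt = 2π(3)(6) = 36π cm²/s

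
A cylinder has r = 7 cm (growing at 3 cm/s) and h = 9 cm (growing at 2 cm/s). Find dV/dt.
476π cm³/s

V = πr²h
dV/dt = 2πrh·dr/dt + πr²·dh/dt
= 2π(7)(9)(3) + π(7)²(2)
= 476π cm³/s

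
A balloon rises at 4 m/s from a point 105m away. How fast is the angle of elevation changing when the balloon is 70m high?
0.026374 rad/s

tan(θ) = y/105
sec²(θ) · dθ/dt = (1/105) · dy/dt
dθ/dt = cos²(θ)/105 · 4 = 105/(105² + 70²) · 4
dθ/dt = 0.026374 rad/s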